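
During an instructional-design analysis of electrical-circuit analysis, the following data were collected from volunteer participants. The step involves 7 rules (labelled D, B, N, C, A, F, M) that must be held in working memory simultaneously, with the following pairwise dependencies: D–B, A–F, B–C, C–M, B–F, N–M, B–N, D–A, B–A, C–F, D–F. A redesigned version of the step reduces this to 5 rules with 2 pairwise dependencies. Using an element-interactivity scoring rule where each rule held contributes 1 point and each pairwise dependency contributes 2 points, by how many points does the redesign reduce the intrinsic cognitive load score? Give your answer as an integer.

20

Original: 7 × 1 + 11 × 2 = 7 + 22 = 29.
Redesigned: 5 × 1 + 2 × 2 = 5 + 4 = 9.
Reduction = 29 − 9 = 20.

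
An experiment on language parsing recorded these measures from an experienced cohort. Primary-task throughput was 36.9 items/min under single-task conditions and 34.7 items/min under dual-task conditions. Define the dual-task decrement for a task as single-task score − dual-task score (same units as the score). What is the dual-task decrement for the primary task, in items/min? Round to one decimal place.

2.2

Decrement = 36.9 − 34.7 = 2.2000 items/min ≈ 2.2 items/min.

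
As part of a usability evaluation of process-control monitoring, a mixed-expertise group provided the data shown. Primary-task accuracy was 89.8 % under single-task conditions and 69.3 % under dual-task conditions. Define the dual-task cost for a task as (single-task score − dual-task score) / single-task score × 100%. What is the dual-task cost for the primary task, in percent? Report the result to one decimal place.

Cost = (89.8 − 69.3) / 89.8 × 100%
     = 20.5000 / 89.8 × 100% = 22.8285%.
≈ 22.8%.

22.8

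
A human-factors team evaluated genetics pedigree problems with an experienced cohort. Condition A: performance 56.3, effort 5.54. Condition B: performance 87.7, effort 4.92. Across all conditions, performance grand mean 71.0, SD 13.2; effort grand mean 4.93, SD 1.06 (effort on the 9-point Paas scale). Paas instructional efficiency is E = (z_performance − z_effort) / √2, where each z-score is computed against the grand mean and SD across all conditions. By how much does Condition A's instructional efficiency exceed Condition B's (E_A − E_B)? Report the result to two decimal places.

Condition A: z_P = (56.3 − 71.0)/13.2 = -1.1136; z_E = (5.54 − 4.93)/1.06 = 0.5755; E_A = (-1.1136 − 0.5755)/√2 = -1.1944.
Condition B: z_P = (87.7 − 71.0)/13.2 = 1.2652; z_E = (4.92 − 4.93)/1.06 = -0.0094; E_B = (1.2652 − (-0.0094))/√2 = 0.9013.
E_A − E_B = -1.1944 − 0.9013 = -2.0957 ≈ -2.10.

-2.10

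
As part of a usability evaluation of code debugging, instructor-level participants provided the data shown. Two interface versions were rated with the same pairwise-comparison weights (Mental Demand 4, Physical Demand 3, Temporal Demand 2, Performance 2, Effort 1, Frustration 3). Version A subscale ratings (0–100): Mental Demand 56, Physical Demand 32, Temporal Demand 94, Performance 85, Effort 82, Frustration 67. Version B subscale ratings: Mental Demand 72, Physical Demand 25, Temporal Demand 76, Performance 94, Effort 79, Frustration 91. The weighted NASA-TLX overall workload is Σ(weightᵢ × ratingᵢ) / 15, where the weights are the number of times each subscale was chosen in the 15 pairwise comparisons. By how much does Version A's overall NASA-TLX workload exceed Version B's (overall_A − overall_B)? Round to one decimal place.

-6.3

Version A weighted sum = 4·56 + 3·32 + 2·94 + 2·85 + 1·82 + 3·67 = 224 + 96 + 188 + 170 + 82 + 201 = 961; overall_A = 961/15 = 64.0667.
Version B weighted sum = 4·72 + 3·25 + 2·76 + 2·94 + 1·79 + 3·91 = 288 + 75 + 152 + 188 + 79 + 273 = 1055; overall_B = 1055/15 = 70.3333.
Difference = 64.0667 − 70.3333 = -6.2666 ≈ -6.3.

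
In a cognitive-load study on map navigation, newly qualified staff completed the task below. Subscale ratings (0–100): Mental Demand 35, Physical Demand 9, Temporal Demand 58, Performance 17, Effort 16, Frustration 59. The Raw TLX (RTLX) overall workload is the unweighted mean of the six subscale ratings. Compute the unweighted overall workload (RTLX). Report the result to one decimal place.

Sum of ratings = 35 + 9 + 58 + 17 + 16 + 59 = 194.
RTLX = 194 / 6 = 32.3333 ≈ 32.3.

32.3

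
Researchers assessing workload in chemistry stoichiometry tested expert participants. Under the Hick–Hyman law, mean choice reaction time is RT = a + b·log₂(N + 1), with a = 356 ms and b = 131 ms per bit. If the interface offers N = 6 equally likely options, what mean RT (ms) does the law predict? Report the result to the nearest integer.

724

log₂(6 + 1) = log₂(7) = 2.8074.
RT = 356 + 131 × 2.8074 = 356 + 367.7694 = 723.7694 ms.
≈ 724 ms.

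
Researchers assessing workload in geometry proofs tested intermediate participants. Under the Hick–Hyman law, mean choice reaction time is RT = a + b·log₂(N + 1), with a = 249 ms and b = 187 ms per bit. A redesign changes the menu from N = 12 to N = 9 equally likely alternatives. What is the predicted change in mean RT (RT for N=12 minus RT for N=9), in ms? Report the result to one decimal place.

70.8

RT(12) = 249 + 187·log₂(13) = 249 + 187·3.7004 = 940.9748 ms.
RT(9) = 249 + 187·log₂(10) = 249 + 187·3.3219 = 870.1953 ms.
Difference = 940.9748 − 870.1953 = 70.7795 ≈ 70.8 ms.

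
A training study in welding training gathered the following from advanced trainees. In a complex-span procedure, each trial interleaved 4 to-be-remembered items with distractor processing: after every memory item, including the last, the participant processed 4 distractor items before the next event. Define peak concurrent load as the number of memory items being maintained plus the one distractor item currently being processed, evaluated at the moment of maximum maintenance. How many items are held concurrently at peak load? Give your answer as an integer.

5

Maintenance is greatest during the distractor(s) after memory item 4: all 4 memory items are being held.
One distractor item is concurrently being processed.
Peak concurrent load = 4 + 1 = 5 items.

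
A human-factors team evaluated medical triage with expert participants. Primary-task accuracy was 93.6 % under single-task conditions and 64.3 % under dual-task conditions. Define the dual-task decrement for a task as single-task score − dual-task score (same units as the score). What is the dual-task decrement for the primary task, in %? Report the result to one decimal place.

29.3

Decrement = 93.6 − 64.3 = 29.3000 % ≈ 29.3 %.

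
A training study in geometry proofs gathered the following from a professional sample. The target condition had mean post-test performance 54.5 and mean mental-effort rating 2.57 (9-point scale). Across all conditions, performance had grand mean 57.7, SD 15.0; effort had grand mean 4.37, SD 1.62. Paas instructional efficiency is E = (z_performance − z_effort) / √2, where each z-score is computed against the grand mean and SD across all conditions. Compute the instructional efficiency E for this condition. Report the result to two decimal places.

z_performance = (54.5 − 57.7) / 15.0 = -3.2000 / 15.0 = -0.2133.
z_effort = (2.57 − 4.37) / 1.62 = -1.8000 / 1.62 = -1.1111.
z_P − z_E = -0.2133 − (-1.1111) = 0.8978.
E = 0.8978 / √2 = 0.8978 / 1.41421 = 0.6348 ≈ 0.63.

0.63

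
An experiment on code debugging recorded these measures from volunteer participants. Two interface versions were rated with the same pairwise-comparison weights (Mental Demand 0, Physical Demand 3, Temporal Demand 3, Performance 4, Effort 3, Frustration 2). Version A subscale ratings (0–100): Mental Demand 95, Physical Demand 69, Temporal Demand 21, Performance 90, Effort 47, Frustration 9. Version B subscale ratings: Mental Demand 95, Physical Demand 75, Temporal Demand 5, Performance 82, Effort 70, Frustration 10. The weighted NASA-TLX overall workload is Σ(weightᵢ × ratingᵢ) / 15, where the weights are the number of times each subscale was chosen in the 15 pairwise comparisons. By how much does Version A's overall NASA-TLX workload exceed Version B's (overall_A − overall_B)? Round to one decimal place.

-0.6

Version A weighted sum = 0·95 + 3·69 + 3·21 + 4·90 + 3·47 + 2·9 = 0 + 207 + 63 + 360 + 141 + 18 = 789; overall_A = 789/15 = 52.6000.
Version B weighted sum = 0·95 + 3·75 + 3·5 + 4·82 + 3·70 + 2·10 = 0 + 225 + 15 + 328 + 210 + 20 = 798; overall_B = 798/15 = 53.2000.
Difference = 52.6000 − 53.2000 = -0.6000 ≈ -0.6.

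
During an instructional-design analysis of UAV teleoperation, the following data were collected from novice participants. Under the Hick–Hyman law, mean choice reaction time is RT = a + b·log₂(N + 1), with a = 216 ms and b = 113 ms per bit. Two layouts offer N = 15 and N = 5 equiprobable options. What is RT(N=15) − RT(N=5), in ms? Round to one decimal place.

159.9

RT(15) = 216 + 113·log₂(16) = 216 + 113·4.0000 = 668.0000 ms.
RT(5) = 216 + 113·log₂(6) = 216 + 113·2.5850 = 508.1050 ms.
Difference = 668.0000 − 508.1050 = 159.8950 ≈ 159.9 ms.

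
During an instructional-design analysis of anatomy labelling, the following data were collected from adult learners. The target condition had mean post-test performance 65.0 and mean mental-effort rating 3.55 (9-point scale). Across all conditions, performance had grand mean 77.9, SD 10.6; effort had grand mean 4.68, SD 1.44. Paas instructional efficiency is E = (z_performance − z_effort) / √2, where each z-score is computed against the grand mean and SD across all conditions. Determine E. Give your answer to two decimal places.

z_performance = (65.0 − 77.9) / 10.6 = -12.9000 / 10.6 = -1.2170.
z_effort = (3.55 − 4.68) / 1.44 = -1.1300 / 1.44 = -0.7847.
z_P − z_E = -1.2170 − (-0.7847) = -0.4323.
E = -0.4323 / √2 = -0.4323 / 1.41421 = -0.3057 ≈ -0.31.

-0.31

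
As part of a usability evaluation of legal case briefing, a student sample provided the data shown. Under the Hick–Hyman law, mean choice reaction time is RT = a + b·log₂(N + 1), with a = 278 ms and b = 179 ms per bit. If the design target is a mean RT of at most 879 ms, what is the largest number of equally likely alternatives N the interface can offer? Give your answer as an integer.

Set 278 + 179·log₂(N + 1) ≤ 879.
log₂(N + 1) ≤ (879 − 278) / 179 = 3.3575.
N + 1 ≤ 2^3.3575 = 10.2496.
N ≤ 9.2496, so the largest integer N is 9.

9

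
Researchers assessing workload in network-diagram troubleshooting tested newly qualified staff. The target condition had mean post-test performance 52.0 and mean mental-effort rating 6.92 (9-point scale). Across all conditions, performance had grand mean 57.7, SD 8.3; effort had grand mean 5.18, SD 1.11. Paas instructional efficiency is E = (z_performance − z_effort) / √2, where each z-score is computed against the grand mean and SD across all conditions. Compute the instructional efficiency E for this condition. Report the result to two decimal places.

-1.59

z_performance = (52.0 − 57.7) / 8.3 = -5.7000 / 8.3 = -0.6867.
z_effort = (6.92 − 5.18) / 1.11 = 1.7400 / 1.11 = 1.5676.
z_P − z_E = -0.6867 − 1.5676 = -2.2543.
E = -2.2543 / √2 = -2.2543 / 1.41421 = -1.5940 ≈ -1.59.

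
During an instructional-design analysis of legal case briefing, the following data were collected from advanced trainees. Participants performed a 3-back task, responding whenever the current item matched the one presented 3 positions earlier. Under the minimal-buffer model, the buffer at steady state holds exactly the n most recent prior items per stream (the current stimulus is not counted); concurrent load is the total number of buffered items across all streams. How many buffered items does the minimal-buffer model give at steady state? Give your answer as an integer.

The buffer holds the 3 most recent prior items.
Steady-state concurrent load = 3 items.

3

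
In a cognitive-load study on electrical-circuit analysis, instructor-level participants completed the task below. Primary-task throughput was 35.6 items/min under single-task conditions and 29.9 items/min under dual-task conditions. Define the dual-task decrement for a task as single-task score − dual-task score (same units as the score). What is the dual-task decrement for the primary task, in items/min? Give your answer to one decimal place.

Decrement = 35.6 − 29.9 = 5.7000 items/min ≈ 5.7 items/min.

5.7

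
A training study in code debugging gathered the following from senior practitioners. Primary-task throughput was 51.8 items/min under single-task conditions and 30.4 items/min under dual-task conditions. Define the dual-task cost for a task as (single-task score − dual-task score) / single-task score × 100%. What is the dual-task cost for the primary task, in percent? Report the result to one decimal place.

41.3

Cost = (51.8 − 30.4) / 51.8 × 100%
     = 21.4000 / 51.8 × 100% = 41.3127%.
≈ 41.3%.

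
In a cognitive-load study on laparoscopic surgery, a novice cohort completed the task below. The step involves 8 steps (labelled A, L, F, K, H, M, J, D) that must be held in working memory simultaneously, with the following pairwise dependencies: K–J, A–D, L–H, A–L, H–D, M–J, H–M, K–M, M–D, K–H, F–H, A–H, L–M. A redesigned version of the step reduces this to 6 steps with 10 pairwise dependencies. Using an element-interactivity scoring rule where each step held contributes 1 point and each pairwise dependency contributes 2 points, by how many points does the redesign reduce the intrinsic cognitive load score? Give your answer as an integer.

Original: 8 × 1 + 13 × 2 = 8 + 26 = 34.
Redesigned: 6 × 1 + 10 × 2 = 6 + 20 = 26.
Reduction = 34 − 26 = 8.

8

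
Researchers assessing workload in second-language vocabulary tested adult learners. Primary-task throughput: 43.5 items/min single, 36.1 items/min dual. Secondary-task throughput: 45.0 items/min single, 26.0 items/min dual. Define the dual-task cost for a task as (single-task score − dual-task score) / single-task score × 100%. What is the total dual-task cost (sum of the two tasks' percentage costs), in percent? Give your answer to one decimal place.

59.2

Primary cost = (43.5 − 36.1) / 43.5 × 100% = 17.0115%.
Secondary cost = (45.0 − 26.0) / 45.0 × 100% = 42.2222%.
Total = 17.0115% + 42.2222% = 59.2337% ≈ 59.2%.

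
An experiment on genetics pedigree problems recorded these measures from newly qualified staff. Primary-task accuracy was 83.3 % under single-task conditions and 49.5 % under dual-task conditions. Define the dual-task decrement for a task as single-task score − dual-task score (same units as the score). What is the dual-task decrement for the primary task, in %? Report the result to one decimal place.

Decrement = 83.3 − 49.5 = 33.8000 % ≈ 33.8 %.

33.8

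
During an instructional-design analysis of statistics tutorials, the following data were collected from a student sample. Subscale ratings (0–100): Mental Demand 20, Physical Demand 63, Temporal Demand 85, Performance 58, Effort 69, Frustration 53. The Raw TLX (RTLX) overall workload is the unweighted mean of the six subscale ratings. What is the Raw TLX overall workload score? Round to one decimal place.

Sum of ratings = 20 + 63 + 85 + 58 + 69 + 53 = 348.
RTLX = 348 / 6 = 58.0000 ≈ 58.0.

58.0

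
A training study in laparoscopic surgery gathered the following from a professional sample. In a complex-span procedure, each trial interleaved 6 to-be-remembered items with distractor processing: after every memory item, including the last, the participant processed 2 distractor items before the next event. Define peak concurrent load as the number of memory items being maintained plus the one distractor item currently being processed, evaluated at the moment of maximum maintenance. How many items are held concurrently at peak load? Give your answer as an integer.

7

Maintenance is greatest during the distractor(s) after memory item 6: all 6 memory items are being held.
One distractor item is concurrently being processed.
Peak concurrent load = 6 + 1 = 7 items.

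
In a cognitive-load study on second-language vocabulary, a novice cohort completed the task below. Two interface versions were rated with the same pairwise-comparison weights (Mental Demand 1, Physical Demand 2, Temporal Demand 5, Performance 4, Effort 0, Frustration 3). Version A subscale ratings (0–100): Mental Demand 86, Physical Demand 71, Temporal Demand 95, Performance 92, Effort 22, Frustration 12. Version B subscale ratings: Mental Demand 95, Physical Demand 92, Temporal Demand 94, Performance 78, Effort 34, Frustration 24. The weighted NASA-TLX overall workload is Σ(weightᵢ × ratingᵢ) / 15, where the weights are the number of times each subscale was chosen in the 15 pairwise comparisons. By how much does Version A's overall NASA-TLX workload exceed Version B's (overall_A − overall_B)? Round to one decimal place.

-1.7

Version A weighted sum = 1·86 + 2·71 + 5·95 + 4·92 + 0·22 + 3·12 = 86 + 142 + 475 + 368 + 0 + 36 = 1107; overall_A = 1107/15 = 73.8000.
Version B weighted sum = 1·95 + 2·92 + 5·94 + 4·78 + 0·34 + 3·24 = 95 + 184 + 470 + 312 + 0 + 72 = 1133; overall_B = 1133/15 = 75.5333.
Difference = 73.8000 − 75.5333 = -1.7333 ≈ -1.7.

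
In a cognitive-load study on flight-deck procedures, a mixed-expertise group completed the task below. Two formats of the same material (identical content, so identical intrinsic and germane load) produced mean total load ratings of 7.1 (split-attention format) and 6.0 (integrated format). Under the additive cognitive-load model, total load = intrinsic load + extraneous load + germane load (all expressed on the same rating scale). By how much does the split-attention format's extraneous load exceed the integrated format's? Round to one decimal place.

Intrinsic and germane load are equal across formats, so the difference in total load equals the difference in extraneous load.
Extraneous-load difference = 7.1 − 6.0 = 1.1.

1.1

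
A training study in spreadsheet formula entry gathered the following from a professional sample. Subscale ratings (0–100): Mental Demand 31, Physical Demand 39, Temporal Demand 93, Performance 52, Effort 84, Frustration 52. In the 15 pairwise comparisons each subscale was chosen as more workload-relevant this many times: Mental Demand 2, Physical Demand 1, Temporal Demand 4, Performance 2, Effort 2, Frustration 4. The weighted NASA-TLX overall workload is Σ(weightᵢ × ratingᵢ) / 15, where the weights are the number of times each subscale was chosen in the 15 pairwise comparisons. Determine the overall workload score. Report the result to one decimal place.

The tallies are the weights (they sum to 15).
Weighted sum = 2·31 + 1·39 + 4·93 + 2·52 + 2·84 + 4·52
            = 62 + 39 + 372 + 104 + 168 + 208 = 953.
Overall workload = 953 / 15 = 63.5333 ≈ 63.5.

63.5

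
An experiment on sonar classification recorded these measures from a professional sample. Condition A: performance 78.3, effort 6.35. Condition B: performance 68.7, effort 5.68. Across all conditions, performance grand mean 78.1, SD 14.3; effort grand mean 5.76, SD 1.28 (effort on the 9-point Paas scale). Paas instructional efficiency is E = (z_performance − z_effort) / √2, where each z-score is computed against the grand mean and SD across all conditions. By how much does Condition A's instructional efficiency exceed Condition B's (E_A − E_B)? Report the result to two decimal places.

0.10

Condition A: z_P = (78.3 − 78.1)/14.3 = 0.0140; z_E = (6.35 − 5.76)/1.28 = 0.4609; E_A = (0.0140 − 0.4609)/√2 = -0.3160.
Condition B: z_P = (68.7 − 78.1)/14.3 = -0.6573; z_E = (5.68 − 5.76)/1.28 = -0.0625; E_B = (-0.6573 − (-0.0625))/√2 = -0.4206.
E_A − E_B = -0.3160 − (-0.4206) = 0.1046 ≈ 0.10.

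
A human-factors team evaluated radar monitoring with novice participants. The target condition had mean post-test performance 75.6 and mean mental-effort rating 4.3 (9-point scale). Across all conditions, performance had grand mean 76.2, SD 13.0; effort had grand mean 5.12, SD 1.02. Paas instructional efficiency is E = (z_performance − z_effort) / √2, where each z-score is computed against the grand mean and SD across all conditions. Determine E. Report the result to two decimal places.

0.54

z_performance = (75.6 − 76.2) / 13.0 = -0.6000 / 13.0 = -0.0462.
z_effort = (4.3 − 5.12) / 1.02 = -0.8200 / 1.02 = -0.8039.
z_P − z_E = -0.0462 − (-0.8039) = 0.7577.
E = 0.7577 / √2 = 0.7577 / 1.41421 = 0.5358 ≈ 0.54.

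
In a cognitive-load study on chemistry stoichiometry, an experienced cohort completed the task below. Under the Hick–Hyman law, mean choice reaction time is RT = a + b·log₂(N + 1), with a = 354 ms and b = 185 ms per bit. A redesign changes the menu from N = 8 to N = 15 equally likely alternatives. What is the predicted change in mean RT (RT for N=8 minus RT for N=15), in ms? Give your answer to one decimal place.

RT(8) = 354 + 185·log₂(9) = 354 + 185·3.1699 = 940.4315 ms.
RT(15) = 354 + 185·log₂(16) = 354 + 185·4.0000 = 1094.0000 ms.
Difference = 940.4315 − 1094.0000 = -153.5685 ≈ -153.6 ms.

-153.6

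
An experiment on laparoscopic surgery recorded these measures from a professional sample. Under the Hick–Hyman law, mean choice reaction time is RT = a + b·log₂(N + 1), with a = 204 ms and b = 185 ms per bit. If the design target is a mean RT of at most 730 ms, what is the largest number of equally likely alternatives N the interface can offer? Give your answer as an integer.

6

Set 204 + 185·log₂(N + 1) ≤ 730.
log₂(N + 1) ≤ (730 − 204) / 185 = 2.8432.
N + 1 ≤ 2^2.8432 = 7.1761.
N ≤ 6.1761, so the largest integer N is 6.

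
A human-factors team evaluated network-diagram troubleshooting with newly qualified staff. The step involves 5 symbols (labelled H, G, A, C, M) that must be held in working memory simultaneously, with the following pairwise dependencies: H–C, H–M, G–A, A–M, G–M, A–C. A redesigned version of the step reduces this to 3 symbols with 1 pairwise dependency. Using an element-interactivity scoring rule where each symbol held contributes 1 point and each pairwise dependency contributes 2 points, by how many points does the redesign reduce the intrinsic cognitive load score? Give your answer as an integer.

12

Original: 5 × 1 + 6 × 2 = 5 + 12 = 17.
Redesigned: 3 × 1 + 1 × 2 = 3 + 2 = 5.
Reduction = 17 − 5 = 12.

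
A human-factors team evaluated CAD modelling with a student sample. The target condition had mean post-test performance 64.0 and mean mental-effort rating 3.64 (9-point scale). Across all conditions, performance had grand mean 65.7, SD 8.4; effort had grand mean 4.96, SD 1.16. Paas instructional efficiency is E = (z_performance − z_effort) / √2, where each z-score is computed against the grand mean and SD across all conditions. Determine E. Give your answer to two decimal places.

0.66

z_performance = (64.0 − 65.7) / 8.4 = -1.7000 / 8.4 = -0.2024.
z_effort = (3.64 − 4.96) / 1.16 = -1.3200 / 1.16 = -1.1379.
z_P − z_E = -0.2024 − (-1.1379) = 0.9355.
E = 0.9355 / √2 = 0.9355 / 1.41421 = 0.6615 ≈ 0.66.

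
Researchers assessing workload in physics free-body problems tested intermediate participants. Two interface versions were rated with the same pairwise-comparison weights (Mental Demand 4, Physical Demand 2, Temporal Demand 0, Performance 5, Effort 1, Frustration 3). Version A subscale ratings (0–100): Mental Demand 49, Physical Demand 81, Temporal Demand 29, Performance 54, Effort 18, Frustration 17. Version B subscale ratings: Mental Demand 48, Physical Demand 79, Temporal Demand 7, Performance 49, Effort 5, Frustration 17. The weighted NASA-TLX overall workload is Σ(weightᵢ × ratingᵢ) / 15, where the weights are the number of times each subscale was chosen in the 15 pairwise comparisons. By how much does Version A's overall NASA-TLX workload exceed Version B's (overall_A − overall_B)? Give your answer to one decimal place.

Version A weighted sum = 4·49 + 2·81 + 0·29 + 5·54 + 1·18 + 3·17 = 196 + 162 + 0 + 270 + 18 + 51 = 697; overall_A = 697/15 = 46.4667.
Version B weighted sum = 4·48 + 2·79 + 0·7 + 5·49 + 1·5 + 3·17 = 192 + 158 + 0 + 245 + 5 + 51 = 651; overall_B = 651/15 = 43.4000.
Difference = 46.4667 − 43.4000 = 3.0667 ≈ 3.1.

3.1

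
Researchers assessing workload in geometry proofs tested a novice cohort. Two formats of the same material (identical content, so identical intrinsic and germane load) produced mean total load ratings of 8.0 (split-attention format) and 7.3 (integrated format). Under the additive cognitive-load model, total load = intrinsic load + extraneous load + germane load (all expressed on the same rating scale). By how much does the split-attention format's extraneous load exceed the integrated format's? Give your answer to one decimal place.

0.7

Intrinsic and germane load are equal across formats, so the difference in total load equals the difference in extraneous load.
Extraneous-load difference = 8.0 − 7.3 = 0.7.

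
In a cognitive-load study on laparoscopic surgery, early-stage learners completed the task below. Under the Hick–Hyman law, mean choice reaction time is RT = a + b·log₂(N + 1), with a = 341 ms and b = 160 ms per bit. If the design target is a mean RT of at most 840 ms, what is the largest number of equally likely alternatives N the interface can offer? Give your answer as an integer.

7

Set 341 + 160·log₂(N + 1) ≤ 840.
log₂(N + 1) ≤ (840 − 341) / 160 = 3.1187.
N + 1 ≤ 2^3.1187 = 8.6860.
N ≤ 7.6860, so the largest integer N is 7.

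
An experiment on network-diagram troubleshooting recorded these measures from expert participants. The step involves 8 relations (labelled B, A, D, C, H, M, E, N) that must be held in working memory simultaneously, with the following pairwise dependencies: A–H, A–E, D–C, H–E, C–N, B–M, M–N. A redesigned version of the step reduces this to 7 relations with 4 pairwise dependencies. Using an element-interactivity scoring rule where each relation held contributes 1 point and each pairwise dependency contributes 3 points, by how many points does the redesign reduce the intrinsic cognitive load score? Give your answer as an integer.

Original: 8 × 1 + 7 × 3 = 8 + 21 = 29.
Redesigned: 7 × 1 + 4 × 3 = 7 + 12 = 19.
Reduction = 29 − 19 = 10.

10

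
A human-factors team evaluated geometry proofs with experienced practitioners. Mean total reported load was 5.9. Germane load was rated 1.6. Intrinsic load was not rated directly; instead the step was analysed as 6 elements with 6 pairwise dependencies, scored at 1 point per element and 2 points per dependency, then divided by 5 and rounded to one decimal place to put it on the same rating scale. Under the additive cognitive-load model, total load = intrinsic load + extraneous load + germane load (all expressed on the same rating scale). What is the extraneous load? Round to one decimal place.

0.7

Intrinsic (element-interactivity): (6 × 1 + 6 × 2) / 5 = 18 / 5 = 3.6000 → 3.6.
extraneous load = total − intrinsic − germane
             = 5.9 − 3.6 − 1.6 = 0.7.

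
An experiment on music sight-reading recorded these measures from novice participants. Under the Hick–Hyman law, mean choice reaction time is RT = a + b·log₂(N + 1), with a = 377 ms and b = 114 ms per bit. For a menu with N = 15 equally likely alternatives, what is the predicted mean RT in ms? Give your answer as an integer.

log₂(15 + 1) = log₂(16) = 4.0000.
RT = 377 + 114 × 4.0000 = 377 + 456.0000 = 833.0000 ms.
≈ 833 ms.

833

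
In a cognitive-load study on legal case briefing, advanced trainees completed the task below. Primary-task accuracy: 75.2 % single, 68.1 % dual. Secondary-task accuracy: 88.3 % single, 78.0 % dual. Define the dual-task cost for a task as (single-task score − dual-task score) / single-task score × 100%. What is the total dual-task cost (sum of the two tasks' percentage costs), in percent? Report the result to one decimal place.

Primary cost = (75.2 − 68.1) / 75.2 × 100% = 9.4415%.
Secondary cost = (88.3 − 78.0) / 88.3 × 100% = 11.6648%.
Total = 9.4415% + 11.6648% = 21.1063% ≈ 21.1%.

21.1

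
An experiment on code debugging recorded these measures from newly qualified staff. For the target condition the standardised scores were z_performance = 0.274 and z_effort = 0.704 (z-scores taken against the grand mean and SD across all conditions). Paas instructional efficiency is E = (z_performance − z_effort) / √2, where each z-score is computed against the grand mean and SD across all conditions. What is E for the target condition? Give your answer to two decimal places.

-0.30

z_P − z_E = 0.274 − 0.704 = -0.4300.
E = -0.4300 / √2 = -0.4300 / 1.41421 = -0.3041 ≈ -0.30.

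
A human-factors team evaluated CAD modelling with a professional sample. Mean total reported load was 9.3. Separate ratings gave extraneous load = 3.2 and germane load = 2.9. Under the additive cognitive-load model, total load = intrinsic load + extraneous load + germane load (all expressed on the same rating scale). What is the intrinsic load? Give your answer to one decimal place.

3.2

intrinsic load = total − extraneous − germane
             = 9.3 − 3.2 − 2.9 = 3.2.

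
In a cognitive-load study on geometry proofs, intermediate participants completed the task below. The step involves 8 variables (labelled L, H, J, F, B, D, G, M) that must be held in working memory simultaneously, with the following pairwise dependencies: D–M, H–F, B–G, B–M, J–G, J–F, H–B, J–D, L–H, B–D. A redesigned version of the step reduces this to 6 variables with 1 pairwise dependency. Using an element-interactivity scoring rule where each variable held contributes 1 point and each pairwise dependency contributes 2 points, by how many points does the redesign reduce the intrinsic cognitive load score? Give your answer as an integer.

20

Original: 8 × 1 + 10 × 2 = 8 + 20 = 28.
Redesigned: 6 × 1 + 1 × 2 = 6 + 2 = 8.
Reduction = 28 − 8 = 20.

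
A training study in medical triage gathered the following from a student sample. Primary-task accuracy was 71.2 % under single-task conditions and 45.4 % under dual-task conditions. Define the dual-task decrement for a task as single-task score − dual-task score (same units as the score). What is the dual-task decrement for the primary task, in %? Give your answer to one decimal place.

Decrement = 71.2 − 45.4 = 25.8000 % ≈ 25.8 %.

25.8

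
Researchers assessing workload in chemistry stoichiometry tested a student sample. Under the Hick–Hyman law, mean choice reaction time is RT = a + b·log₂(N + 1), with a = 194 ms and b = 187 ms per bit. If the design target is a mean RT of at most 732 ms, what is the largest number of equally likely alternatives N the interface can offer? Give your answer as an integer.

6

Set 194 + 187·log₂(N + 1) ≤ 732.
log₂(N + 1) ≤ (732 − 194) / 187 = 2.8770.
N + 1 ≤ 2^2.8770 = 7.3462.
N ≤ 6.3462, so the largest integer N is 6.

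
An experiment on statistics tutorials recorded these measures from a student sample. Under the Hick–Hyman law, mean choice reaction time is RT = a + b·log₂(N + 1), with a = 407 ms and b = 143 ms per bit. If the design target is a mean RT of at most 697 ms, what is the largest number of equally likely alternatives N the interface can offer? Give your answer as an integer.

Set 407 + 143·log₂(N + 1) ≤ 697.
log₂(N + 1) ≤ (697 − 407) / 143 = 2.0280.
N + 1 ≤ 2^2.0280 = 4.0784.
N ≤ 3.0784, so the largest integer N is 3.

3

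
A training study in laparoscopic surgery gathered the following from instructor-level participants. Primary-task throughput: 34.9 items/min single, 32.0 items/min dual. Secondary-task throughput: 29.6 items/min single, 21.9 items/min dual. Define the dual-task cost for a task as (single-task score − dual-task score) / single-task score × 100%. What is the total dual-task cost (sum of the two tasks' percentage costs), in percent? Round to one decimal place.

34.3

Primary cost = (34.9 − 32.0) / 34.9 × 100% = 8.3095%.
Secondary cost = (29.6 − 21.9) / 29.6 × 100% = 26.0135%.
Total = 8.3095% + 26.0135% = 34.3230% ≈ 34.3%.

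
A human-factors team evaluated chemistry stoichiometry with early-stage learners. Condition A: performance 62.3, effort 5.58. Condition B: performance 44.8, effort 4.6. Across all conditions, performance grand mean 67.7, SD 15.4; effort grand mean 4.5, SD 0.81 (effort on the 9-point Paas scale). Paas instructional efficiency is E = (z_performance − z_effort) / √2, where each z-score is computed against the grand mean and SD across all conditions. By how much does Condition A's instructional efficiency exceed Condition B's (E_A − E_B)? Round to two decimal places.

Condition A: z_P = (62.3 − 67.7)/15.4 = -0.3506; z_E = (5.58 − 4.5)/0.81 = 1.3333; E_A = (-0.3506 − 1.3333)/√2 = -1.1907.
Condition B: z_P = (44.8 − 67.7)/15.4 = -1.4870; z_E = (4.6 − 4.5)/0.81 = 0.1235; E_B = (-1.4870 − 0.1235)/√2 = -1.1388.
E_A − E_B = -1.1907 − (-1.1388) = -0.0519 ≈ -0.05.

-0.05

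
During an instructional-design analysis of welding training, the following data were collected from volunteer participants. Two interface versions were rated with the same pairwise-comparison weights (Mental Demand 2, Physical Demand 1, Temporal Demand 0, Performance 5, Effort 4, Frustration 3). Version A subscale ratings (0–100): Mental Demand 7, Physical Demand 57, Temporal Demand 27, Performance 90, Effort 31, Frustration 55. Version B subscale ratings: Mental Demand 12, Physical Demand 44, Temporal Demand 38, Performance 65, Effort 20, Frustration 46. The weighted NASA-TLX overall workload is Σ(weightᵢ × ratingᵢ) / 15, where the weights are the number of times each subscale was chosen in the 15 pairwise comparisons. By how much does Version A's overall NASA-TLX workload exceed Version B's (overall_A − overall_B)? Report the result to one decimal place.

Version A weighted sum = 2·7 + 1·57 + 0·27 + 5·90 + 4·31 + 3·55 = 14 + 57 + 0 + 450 + 124 + 165 = 810; overall_A = 810/15 = 54.0000.
Version B weighted sum = 2·12 + 1·44 + 0·38 + 5·65 + 4·20 + 3·46 = 24 + 44 + 0 + 325 + 80 + 138 = 611; overall_B = 611/15 = 40.7333.
Difference = 54.0000 − 40.7333 = 13.2667 ≈ 13.3.

13.3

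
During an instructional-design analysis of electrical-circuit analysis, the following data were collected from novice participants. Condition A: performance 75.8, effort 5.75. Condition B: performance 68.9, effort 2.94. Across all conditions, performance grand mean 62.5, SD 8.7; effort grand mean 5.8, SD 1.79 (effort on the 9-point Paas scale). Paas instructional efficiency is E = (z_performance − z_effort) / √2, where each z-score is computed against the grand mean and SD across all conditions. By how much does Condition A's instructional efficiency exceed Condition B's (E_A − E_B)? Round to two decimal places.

-0.55

Condition A: z_P = (75.8 − 62.5)/8.7 = 1.5287; z_E = (5.75 − 5.8)/1.79 = -0.0279; E_A = (1.5287 − (-0.0279))/√2 = 1.1007.
Condition B: z_P = (68.9 − 62.5)/8.7 = 0.7356; z_E = (2.94 − 5.8)/1.79 = -1.5978; E_B = (0.7356 − (-1.5978))/√2 = 1.6500.
E_A − E_B = 1.1007 − 1.6500 = -0.5493 ≈ -0.55.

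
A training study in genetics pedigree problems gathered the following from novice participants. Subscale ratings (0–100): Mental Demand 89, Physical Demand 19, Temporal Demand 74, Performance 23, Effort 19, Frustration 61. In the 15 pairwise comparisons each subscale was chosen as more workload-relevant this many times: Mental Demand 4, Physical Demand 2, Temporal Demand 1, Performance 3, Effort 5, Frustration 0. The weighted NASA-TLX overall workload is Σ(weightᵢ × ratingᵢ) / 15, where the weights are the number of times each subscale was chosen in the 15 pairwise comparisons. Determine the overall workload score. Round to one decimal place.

The tallies are the weights (they sum to 15).
Weighted sum = 4·89 + 2·19 + 1·74 + 3·23 + 5·19 + 0·61
            = 356 + 38 + 74 + 69 + 95 + 0 = 632.
Overall workload = 632 / 15 = 42.1333 ≈ 42.1.

42.1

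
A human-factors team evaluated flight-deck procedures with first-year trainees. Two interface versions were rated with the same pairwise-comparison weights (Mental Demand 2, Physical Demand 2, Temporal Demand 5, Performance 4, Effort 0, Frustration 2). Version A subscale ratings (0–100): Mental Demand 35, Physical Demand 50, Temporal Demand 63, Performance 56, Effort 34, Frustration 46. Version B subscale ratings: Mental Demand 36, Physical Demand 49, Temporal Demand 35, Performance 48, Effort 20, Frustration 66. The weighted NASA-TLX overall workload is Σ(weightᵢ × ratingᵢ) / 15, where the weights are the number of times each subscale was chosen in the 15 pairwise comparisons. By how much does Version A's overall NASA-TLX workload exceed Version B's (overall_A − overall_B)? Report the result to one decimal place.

Version A weighted sum = 2·35 + 2·50 + 5·63 + 4·56 + 0·34 + 2·46 = 70 + 100 + 315 + 224 + 0 + 92 = 801; overall_A = 801/15 = 53.4000.
Version B weighted sum = 2·36 + 2·49 + 5·35 + 4·48 + 0·20 + 2·66 = 72 + 98 + 175 + 192 + 0 + 132 = 669; overall_B = 669/15 = 44.6000.
Difference = 53.4000 − 44.6000 = 8.8000 ≈ 8.8.

8.8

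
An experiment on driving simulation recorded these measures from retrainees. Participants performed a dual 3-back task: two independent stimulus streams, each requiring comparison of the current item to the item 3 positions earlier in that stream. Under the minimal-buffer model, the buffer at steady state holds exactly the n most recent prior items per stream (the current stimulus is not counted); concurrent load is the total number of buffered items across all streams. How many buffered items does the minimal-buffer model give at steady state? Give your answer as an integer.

Each stream's buffer holds its 3 most recent prior items.
Two independent streams: 2 × 3 = 6 buffered items at steady state.

6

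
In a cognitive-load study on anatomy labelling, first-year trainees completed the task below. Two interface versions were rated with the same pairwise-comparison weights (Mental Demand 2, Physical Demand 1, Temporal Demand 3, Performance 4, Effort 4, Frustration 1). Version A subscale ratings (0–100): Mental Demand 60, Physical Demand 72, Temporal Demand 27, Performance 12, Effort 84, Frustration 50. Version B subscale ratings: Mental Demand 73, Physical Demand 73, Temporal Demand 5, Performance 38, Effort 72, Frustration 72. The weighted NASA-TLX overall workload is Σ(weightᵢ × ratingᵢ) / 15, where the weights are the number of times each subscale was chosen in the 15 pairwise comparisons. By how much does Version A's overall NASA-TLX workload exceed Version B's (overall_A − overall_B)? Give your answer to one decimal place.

Version A weighted sum = 2·60 + 1·72 + 3·27 + 4·12 + 4·84 + 1·50 = 120 + 72 + 81 + 48 + 336 + 50 = 707; overall_A = 707/15 = 47.1333.
Version B weighted sum = 2·73 + 1·73 + 3·5 + 4·38 + 4·72 + 1·72 = 146 + 73 + 15 + 152 + 288 + 72 = 746; overall_B = 746/15 = 49.7333.
Difference = 47.1333 − 49.7333 = -2.6000 ≈ -2.6.

-2.6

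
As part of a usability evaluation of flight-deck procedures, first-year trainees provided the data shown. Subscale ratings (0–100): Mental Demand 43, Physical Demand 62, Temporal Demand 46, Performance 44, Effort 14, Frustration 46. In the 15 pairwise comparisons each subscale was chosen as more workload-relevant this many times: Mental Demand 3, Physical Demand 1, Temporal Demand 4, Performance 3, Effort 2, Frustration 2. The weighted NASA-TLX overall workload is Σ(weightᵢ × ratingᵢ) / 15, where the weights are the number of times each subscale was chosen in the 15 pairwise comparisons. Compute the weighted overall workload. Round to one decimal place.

41.8

The tallies are the weights (they sum to 15).
Weighted sum = 3·43 + 1·62 + 4·46 + 3·44 + 2·14 + 2·46
            = 129 + 62 + 184 + 132 + 28 + 92 = 627.
Overall workload = 627 / 15 = 41.8000 ≈ 41.8.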